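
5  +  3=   8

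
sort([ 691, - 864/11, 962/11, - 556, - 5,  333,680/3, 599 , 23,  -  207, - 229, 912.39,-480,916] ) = [-556, - 480, - 229 ,- 207 , - 864/11, - 5, 23, 962/11, 680/3,333, 599, 691, 912.39, 916 ] 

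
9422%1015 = 287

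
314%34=8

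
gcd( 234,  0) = 234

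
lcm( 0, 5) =0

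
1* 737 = 737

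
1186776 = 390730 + 796046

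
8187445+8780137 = 16967582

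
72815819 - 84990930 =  - 12175111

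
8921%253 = 66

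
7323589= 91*80479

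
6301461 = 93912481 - 87611020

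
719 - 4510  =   - 3791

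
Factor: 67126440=2^3*3^1*5^1*43^1*13009^1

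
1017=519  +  498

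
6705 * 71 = 476055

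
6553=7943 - 1390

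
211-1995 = - 1784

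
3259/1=3259 = 3259.00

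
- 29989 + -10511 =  - 40500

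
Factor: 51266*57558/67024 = 2^ ( - 2 )*3^1*53^1*59^( - 1)*71^( - 1)*181^1*25633^1 = 737692107/16756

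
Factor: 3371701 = 53^1*63617^1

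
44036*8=352288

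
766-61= 705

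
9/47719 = 9/47719 = 0.00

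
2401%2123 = 278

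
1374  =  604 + 770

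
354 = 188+166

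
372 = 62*6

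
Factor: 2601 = 3^2*17^2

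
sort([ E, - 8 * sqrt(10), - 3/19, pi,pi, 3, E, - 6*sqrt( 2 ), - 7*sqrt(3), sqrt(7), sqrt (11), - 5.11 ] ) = [ -8 *sqrt( 10), - 7 * sqrt(3), - 6 * sqrt(2),-5.11, - 3/19,  sqrt( 7 ), E,E, 3 , pi, pi, sqrt( 11 ) ] 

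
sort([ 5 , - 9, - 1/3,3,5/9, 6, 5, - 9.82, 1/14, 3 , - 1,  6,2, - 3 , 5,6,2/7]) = [-9.82,  -  9, - 3, - 1, - 1/3, 1/14, 2/7, 5/9, 2, 3, 3,5,5, 5,6, 6 , 6]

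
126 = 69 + 57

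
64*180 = 11520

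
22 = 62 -40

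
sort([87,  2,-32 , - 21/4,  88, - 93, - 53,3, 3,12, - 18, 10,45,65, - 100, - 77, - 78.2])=[ - 100,-93, - 78.2, - 77 , - 53, - 32, - 18, - 21/4,  2, 3, 3, 10,  12,45, 65,87, 88 ] 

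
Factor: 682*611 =416702  =  2^1 * 11^1*13^1* 31^1*47^1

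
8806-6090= 2716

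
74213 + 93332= 167545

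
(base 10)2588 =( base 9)3485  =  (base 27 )3EN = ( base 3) 10112212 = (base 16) a1c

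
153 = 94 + 59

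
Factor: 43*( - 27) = -3^3*43^1 = - 1161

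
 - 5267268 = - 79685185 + 74417917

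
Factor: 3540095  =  5^1*13^1*107^1*509^1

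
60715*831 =50454165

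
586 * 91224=53457264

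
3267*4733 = 15462711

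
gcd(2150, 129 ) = 43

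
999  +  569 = 1568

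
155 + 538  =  693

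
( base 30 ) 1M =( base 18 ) 2G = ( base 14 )3A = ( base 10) 52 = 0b110100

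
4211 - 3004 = 1207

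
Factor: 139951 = 7^1*19993^1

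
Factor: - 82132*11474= - 942382568= -2^3*5737^1*  20533^1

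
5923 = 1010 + 4913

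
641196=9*71244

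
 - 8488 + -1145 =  - 9633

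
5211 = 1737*3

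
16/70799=16/70799 = 0.00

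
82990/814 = 101 + 388/407 =101.95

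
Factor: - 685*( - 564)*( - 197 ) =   -  2^2*3^1*5^1*47^1*137^1*197^1 = - 76108980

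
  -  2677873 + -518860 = -3196733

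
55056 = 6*9176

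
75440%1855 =1240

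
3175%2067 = 1108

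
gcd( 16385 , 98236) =1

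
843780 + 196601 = 1040381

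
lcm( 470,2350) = 2350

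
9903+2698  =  12601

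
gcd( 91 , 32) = 1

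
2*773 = 1546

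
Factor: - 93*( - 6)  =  558  =  2^1*3^2*31^1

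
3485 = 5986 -2501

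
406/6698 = 203/3349= 0.06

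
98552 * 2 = 197104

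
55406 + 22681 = 78087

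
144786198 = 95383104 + 49403094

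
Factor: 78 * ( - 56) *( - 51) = 222768 = 2^4  *3^2*7^1*13^1*17^1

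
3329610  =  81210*41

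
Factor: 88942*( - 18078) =- 2^2* 3^1*7^1*23^1 *131^1*6353^1  =  - 1607893476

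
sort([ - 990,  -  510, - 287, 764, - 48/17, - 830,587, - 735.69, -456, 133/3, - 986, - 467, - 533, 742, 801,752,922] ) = [-990, - 986,-830,  -  735.69, - 533, - 510, - 467, - 456 , - 287, - 48/17, 133/3,587, 742, 752,764,  801, 922 ] 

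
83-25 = 58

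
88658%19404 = 11042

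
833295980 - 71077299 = 762218681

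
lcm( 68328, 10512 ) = 136656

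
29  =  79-50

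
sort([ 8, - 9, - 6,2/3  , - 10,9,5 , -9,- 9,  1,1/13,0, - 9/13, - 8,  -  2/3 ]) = [-10, - 9, -9 ,-9,  -  8, -6, - 9/13,  -  2/3, 0, 1/13, 2/3,  1,5,8 , 9]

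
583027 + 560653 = 1143680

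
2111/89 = 23 + 64/89=23.72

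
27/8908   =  27/8908=0.00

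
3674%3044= 630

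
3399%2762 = 637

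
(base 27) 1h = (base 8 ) 54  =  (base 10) 44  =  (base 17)2a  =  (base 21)22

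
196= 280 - 84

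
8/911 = 8/911 = 0.01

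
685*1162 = 795970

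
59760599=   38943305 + 20817294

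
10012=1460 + 8552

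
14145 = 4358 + 9787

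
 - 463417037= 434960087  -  898377124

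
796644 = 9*88516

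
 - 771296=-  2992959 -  - 2221663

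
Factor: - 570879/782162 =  - 2^( - 1)*3^2*137^1*263^( - 1)*463^1*1487^ (- 1 ) 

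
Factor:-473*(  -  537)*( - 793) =  -  201422793 = - 3^1*11^1 * 13^1 * 43^1*61^1* 179^1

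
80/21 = 80/21 = 3.81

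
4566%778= 676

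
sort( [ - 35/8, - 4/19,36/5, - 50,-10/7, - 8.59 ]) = [ - 50, - 8.59, - 35/8,- 10/7, - 4/19, 36/5]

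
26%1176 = 26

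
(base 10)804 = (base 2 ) 1100100100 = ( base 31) pt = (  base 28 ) 10k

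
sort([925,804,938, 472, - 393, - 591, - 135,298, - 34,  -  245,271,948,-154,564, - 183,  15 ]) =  [ - 591,-393,-245,-183, - 154,- 135, - 34,15, 271,298,472 , 564, 804,925,938,948 ] 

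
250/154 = 1 + 48/77 = 1.62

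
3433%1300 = 833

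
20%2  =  0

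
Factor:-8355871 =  - 97^1*86143^1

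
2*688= 1376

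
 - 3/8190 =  - 1+2729/2730 = - 0.00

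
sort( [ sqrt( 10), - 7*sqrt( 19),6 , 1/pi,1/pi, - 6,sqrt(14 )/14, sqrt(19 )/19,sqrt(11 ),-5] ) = [ - 7*sqrt(19), - 6, - 5,sqrt(19 )/19,sqrt(14 ) /14,1/pi,1/pi,sqrt (10),sqrt(  11 ),6]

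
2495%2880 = 2495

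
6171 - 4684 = 1487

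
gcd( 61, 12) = 1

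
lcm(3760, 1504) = 7520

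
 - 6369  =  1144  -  7513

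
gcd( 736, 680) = 8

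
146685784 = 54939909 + 91745875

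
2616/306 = 8 + 28/51 =8.55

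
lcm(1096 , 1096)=1096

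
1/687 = 1/687 = 0.00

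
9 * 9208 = 82872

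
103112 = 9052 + 94060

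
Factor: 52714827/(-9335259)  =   - 5857203/1037251 = - 3^1*11^1*23^1*83^( - 1)*7717^1*12497^( - 1) 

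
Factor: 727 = 727^1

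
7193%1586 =849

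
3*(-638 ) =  - 1914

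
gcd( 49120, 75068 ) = 4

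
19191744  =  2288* 8388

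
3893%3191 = 702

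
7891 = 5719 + 2172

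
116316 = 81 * 1436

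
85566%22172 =19050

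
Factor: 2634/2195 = 6/5 = 2^1*3^1*5^( - 1)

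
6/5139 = 2/1713 =0.00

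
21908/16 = 1369 + 1/4= 1369.25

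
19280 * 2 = 38560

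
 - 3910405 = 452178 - 4362583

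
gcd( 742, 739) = 1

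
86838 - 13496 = 73342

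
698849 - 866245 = - 167396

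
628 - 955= - 327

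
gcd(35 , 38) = 1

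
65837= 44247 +21590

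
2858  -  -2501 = 5359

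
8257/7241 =1 + 1016/7241=1.14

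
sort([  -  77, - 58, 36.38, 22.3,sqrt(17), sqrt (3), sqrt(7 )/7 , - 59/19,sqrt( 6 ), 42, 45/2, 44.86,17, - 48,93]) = [ - 77,-58, - 48, - 59/19, sqrt (7 ) /7 , sqrt(3),  sqrt(6), sqrt(17), 17,22.3,  45/2, 36.38, 42, 44.86, 93 ]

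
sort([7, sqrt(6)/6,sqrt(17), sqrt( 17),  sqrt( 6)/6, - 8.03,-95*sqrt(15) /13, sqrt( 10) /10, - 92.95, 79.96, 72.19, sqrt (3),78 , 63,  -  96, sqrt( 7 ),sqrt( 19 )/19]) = [ - 96,  -  92.95, - 95*sqrt( 15)/13,-8.03, sqrt( 19) /19, sqrt( 10)/10, sqrt( 6)/6, sqrt(6 )/6, sqrt( 3) , sqrt( 7 ),sqrt( 17),sqrt( 17), 7, 63,  72.19,78, 79.96]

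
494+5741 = 6235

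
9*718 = 6462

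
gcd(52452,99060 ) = 12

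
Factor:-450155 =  - 5^1*90031^1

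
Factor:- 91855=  - 5^1  *  18371^1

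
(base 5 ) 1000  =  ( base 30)45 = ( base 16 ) 7D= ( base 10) 125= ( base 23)5a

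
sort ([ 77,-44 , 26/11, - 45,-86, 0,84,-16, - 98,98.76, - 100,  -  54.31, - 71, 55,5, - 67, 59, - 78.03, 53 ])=[ - 100,-98, - 86, - 78.03, - 71, - 67, - 54.31,-45, - 44, - 16, 0, 26/11 , 5, 53, 55, 59, 77 , 84, 98.76 ]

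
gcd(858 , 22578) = 6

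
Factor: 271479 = 3^1*13^1 * 6961^1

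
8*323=2584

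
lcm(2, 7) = 14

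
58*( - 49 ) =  - 2842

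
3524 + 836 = 4360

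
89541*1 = 89541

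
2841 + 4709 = 7550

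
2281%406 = 251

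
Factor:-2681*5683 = -7^1*383^1*5683^1 = -15236123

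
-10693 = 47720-58413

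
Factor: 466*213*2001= 198615258 = 2^1*3^2*23^1  *  29^1*71^1 * 233^1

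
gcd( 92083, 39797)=1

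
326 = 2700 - 2374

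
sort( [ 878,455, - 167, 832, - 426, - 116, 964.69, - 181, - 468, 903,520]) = [ - 468,  -  426, - 181, - 167, - 116,455,520, 832, 878,903 , 964.69]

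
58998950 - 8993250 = 50005700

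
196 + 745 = 941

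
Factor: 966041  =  966041^1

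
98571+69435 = 168006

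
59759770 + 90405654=150165424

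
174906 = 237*738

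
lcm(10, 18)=90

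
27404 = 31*884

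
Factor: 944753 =43^1*127^1*173^1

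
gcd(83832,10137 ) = 3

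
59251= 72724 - 13473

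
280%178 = 102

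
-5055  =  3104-8159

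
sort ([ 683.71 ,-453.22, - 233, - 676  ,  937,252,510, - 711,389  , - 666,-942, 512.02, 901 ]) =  [ - 942, - 711, - 676,  -  666, - 453.22, - 233, 252,389,510, 512.02,683.71,  901,937]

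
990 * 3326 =3292740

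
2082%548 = 438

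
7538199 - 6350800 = 1187399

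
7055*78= 550290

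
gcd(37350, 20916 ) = 1494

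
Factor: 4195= 5^1*839^1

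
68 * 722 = 49096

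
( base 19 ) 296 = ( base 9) 1208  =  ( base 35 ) PO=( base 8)1603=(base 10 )899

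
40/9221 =40/9221 = 0.00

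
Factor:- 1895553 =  - 3^2*11^1*41^1* 467^1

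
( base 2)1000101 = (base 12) 59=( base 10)69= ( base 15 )49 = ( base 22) 33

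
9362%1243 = 661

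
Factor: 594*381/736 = 113157/368 = 2^(-4)*3^4 * 11^1 * 23^( - 1 ) * 127^1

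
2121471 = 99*21429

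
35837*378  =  13546386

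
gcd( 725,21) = 1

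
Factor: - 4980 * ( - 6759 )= 33659820 = 2^2 * 3^3*5^1*83^1*751^1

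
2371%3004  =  2371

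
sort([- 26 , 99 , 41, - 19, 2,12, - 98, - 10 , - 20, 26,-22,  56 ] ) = [-98, - 26, - 22, - 20,-19, - 10,  2,  12,26 , 41 , 56, 99]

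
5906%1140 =206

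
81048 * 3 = 243144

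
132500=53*2500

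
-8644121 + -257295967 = -265940088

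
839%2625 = 839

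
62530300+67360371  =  129890671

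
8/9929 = 8/9929 = 0.00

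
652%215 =7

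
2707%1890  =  817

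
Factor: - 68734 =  - 2^1*34367^1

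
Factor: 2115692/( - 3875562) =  - 1057846/1937781 = - 2^1  *  3^ ( -2 )*383^1*1381^1*215309^( - 1) 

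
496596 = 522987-26391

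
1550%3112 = 1550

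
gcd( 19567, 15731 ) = 1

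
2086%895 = 296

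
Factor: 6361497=3^5*47^1 * 557^1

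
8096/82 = 4048/41 = 98.73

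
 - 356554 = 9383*( - 38)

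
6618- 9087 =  - 2469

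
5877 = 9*653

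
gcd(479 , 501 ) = 1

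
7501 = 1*7501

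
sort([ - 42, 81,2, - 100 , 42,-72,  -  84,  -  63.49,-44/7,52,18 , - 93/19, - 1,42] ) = [ - 100, - 84, - 72 ,- 63.49, - 42, - 44/7, - 93/19,-1,2,18 , 42,42, 52,81]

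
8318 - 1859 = 6459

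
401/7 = 401/7 = 57.29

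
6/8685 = 2/2895 = 0.00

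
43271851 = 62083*697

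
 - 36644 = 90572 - 127216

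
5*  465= 2325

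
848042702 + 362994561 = 1211037263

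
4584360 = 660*6946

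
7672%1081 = 105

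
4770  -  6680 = - 1910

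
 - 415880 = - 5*83176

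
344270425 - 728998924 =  - 384728499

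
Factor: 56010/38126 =28005/19063 = 3^1*5^1 *11^(  -  1)*1733^( - 1) * 1867^1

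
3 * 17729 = 53187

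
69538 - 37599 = 31939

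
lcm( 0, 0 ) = 0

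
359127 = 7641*47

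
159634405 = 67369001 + 92265404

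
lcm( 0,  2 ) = 0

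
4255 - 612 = 3643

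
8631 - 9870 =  - 1239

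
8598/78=110 + 3/13   =  110.23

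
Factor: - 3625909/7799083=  - 7^1*47^1*103^1*107^1*2113^( - 1) * 3691^ ( - 1) 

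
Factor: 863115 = 3^1*5^1*11^1 * 5231^1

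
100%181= 100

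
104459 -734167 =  - 629708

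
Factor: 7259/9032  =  2^( -3 )*7^1*17^1*61^1 * 1129^ (-1 )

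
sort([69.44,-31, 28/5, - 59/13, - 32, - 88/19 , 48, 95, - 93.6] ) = [-93.6, - 32,  -  31, - 88/19, - 59/13,28/5, 48, 69.44, 95 ]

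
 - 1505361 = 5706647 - 7212008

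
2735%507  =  200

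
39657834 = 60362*657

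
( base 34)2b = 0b1001111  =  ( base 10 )79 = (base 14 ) 59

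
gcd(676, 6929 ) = 169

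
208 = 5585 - 5377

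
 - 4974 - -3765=-1209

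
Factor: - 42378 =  - 2^1*3^1 * 7^1*1009^1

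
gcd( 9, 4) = 1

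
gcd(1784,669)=223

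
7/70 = 1/10 = 0.10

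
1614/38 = 807/19=42.47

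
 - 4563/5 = -913 + 2/5 = - 912.60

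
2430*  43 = 104490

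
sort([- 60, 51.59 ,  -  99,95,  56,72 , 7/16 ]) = [ - 99, - 60,7/16,51.59,56, 72 , 95]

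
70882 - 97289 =-26407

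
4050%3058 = 992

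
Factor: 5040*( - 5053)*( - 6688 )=2^9 * 3^2*5^1*7^1 *11^1 * 19^1 *31^1  *  163^1 = 170324098560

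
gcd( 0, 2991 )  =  2991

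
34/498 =17/249 =0.07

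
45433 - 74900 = -29467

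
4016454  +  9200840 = 13217294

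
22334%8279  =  5776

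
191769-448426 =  -256657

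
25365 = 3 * 8455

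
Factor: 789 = 3^1*263^1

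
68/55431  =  68/55431  =  0.00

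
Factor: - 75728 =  - 2^4*4733^1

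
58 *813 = 47154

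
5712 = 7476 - 1764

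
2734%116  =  66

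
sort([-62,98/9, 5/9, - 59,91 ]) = [  -  62  ,-59, 5/9,  98/9, 91] 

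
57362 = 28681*2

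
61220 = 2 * 30610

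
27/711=3/79 = 0.04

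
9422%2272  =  334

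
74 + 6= 80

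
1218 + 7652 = 8870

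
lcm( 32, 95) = 3040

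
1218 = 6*203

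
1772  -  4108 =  - 2336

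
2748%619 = 272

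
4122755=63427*65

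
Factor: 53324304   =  2^4*3^1*11^1*23^1*4391^1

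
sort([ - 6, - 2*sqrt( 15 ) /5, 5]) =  [ -6, - 2*sqrt( 15)/5, 5] 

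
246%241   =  5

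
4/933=4/933 = 0.00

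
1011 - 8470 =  - 7459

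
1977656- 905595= 1072061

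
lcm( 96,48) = 96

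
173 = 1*173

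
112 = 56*2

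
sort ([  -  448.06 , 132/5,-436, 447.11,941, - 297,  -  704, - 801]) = [  -  801, - 704 , - 448.06,  -  436,-297,132/5, 447.11 , 941 ]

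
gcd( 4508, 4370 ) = 46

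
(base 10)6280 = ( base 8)14210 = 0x1888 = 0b1100010001000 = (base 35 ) 54f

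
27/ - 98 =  - 27/98 = - 0.28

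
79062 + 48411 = 127473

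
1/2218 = 1/2218 = 0.00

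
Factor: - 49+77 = 2^2*7^1 = 28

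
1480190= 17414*85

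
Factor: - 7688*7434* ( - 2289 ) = 130822283088=2^4 *3^3 * 7^2*31^2*59^1*109^1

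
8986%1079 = 354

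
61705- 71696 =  - 9991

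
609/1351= 87/193=0.45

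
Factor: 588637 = 7^2*41^1*293^1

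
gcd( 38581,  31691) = 1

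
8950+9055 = 18005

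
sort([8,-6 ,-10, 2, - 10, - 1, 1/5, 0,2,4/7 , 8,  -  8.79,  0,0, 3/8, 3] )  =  [ - 10 , -10,-8.79, - 6, - 1, 0, 0,0,1/5,3/8,4/7,2, 2,3,  8, 8]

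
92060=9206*10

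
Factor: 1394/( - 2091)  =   - 2/3 = - 2^1  *  3^( - 1)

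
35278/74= 476+ 27/37=476.73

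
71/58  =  71/58= 1.22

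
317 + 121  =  438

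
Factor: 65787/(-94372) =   -  2^(- 2 )*3^1*21929^1*23593^(  -  1 )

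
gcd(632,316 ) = 316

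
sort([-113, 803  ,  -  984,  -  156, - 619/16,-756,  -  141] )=[- 984, - 756,  -  156, - 141, - 113,- 619/16 , 803] 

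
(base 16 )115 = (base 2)100010101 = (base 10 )277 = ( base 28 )9P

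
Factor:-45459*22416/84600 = -14152902/1175 = - 2^1*3^1*5^( - 2 )*47^(-1)*467^1*5051^1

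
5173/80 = 64  +  53/80= 64.66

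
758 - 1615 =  - 857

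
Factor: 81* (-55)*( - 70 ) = 311850 = 2^1*3^4* 5^2*7^1*11^1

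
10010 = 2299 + 7711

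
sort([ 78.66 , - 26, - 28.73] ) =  [-28.73, - 26, 78.66 ]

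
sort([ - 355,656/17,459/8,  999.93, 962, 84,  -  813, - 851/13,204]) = [-813 ,- 355, - 851/13,  656/17, 459/8,  84, 204,962, 999.93]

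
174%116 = 58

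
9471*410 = 3883110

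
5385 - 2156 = 3229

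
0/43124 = 0  =  0.00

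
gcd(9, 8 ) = 1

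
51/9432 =17/3144=0.01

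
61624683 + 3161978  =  64786661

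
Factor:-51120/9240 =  - 2^1*3^1 * 7^(-1)*11^(-1 )* 71^1= - 426/77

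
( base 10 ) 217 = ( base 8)331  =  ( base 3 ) 22001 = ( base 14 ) 117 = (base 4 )3121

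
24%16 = 8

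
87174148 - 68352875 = 18821273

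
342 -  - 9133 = 9475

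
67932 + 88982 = 156914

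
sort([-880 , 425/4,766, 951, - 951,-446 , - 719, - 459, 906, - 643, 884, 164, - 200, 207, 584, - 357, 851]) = [  -  951, - 880, - 719,-643 ,  -  459,-446, - 357 , - 200, 425/4 , 164, 207,584, 766 , 851,  884, 906, 951]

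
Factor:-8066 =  - 2^1*37^1  *  109^1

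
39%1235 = 39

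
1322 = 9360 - 8038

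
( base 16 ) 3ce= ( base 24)1ge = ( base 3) 1100002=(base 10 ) 974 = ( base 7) 2561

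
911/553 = 911/553 = 1.65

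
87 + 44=131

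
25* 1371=34275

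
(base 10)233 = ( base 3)22122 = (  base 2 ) 11101001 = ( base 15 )108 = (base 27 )8H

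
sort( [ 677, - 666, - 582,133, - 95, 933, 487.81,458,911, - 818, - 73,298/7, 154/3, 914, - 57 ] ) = [ - 818, - 666, -582, - 95, - 73,-57, 298/7, 154/3,133, 458,487.81, 677, 911,914,933]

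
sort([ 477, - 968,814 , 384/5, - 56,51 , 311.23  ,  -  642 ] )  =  [-968,- 642, - 56,51,384/5,311.23,477 , 814]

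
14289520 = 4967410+9322110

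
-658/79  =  -658/79 = -  8.33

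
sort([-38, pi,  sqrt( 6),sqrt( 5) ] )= [ - 38,sqrt( 5) , sqrt ( 6 ),pi ]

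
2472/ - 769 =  - 2472/769= -  3.21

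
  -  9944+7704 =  - 2240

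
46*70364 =3236744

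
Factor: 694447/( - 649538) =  - 2^( - 1 )*13^1*79^( - 1 )*4111^ ( - 1)*53419^1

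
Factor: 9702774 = 2^1 * 3^3 * 47^1*3823^1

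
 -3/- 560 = 3/560=0.01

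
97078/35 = 97078/35 =2773.66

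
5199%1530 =609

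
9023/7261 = 9023/7261 =1.24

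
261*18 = 4698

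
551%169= 44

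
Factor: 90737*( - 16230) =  - 1472661510 = -  2^1 * 3^1*5^1*31^1*541^1*2927^1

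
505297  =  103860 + 401437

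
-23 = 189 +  - 212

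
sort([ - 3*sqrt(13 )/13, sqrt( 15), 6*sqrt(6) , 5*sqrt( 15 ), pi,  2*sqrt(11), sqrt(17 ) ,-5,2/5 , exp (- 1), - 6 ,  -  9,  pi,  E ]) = [ - 9,-6, - 5 , - 3 * sqrt( 13 ) /13,  exp( - 1 ),2/5, E,pi,pi,sqrt ( 15 ),sqrt( 17 ), 2 * sqrt( 11 ),  6*sqrt( 6 ),  5  *sqrt (15)]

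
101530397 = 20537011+80993386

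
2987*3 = 8961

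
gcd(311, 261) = 1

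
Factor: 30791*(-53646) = - 2^1*3^1*41^1*751^1*8941^1 = - 1651813986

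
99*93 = 9207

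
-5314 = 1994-7308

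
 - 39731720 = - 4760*8347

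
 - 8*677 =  - 5416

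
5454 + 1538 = 6992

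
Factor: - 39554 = - 2^1*19777^1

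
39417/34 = 39417/34  =  1159.32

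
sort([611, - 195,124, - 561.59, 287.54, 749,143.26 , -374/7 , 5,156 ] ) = [ - 561.59, - 195, - 374/7 , 5, 124,143.26, 156,287.54,611,  749 ] 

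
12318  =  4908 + 7410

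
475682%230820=14042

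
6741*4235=28548135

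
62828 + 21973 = 84801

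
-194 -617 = -811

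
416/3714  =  208/1857 = 0.11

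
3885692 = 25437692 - 21552000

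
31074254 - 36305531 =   -  5231277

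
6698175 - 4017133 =2681042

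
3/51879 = 1/17293 =0.00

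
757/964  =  757/964=0.79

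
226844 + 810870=1037714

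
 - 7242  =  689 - 7931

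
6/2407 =6/2407 = 0.00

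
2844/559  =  2844/559 = 5.09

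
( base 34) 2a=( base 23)39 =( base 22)3C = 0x4e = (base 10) 78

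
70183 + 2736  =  72919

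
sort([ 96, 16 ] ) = [ 16, 96 ] 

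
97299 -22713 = 74586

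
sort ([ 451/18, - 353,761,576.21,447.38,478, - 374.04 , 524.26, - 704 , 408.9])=[ - 704, - 374.04, - 353,451/18, 408.9, 447.38,478,524.26,576.21, 761 ] 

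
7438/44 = 169+1/22 = 169.05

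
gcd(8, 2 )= 2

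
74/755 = 74/755 = 0.10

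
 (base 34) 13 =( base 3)1101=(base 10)37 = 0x25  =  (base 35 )12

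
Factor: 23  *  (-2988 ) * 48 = -3298752 = -  2^6 * 3^3*23^1*83^1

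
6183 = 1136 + 5047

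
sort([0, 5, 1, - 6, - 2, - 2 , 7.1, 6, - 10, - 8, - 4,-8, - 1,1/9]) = [ - 10, - 8, - 8, - 6, - 4, -2,- 2, - 1, 0,  1/9,1, 5,6,7.1]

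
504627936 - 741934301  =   - 237306365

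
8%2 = 0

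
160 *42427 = 6788320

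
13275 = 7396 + 5879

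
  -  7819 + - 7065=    - 14884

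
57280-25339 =31941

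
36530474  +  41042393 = 77572867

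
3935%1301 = 32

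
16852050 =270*62415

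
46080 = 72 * 640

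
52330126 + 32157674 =84487800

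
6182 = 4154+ 2028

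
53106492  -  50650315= 2456177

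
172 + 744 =916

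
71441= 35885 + 35556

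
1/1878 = 1/1878 = 0.00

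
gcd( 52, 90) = 2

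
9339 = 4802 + 4537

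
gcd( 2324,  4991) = 7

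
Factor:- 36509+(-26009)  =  -2^1 * 31259^1 = - 62518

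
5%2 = 1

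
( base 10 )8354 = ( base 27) BCB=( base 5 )231404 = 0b10000010100010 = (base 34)77O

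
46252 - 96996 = - 50744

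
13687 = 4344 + 9343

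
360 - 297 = 63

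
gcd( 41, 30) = 1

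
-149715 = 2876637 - 3026352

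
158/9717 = 2/123= 0.02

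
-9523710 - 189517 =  - 9713227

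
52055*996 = 51846780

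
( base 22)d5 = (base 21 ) DI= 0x123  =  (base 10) 291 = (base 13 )195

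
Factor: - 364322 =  - 2^1*7^1*53^1*491^1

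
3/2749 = 3/2749 = 0.00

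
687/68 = 687/68 = 10.10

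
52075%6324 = 1483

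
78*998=77844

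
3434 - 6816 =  - 3382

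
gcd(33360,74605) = 5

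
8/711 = 8/711 =0.01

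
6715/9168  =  6715/9168 = 0.73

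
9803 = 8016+1787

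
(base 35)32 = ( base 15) 72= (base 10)107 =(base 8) 153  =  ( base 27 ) 3Q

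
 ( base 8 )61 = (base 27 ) 1M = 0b110001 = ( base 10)49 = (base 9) 54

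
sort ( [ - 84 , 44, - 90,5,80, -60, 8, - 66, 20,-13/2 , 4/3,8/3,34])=[ - 90,  -  84,-66,  -  60,  -  13/2,4/3,8/3, 5, 8  ,  20 , 34 , 44,80]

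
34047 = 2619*13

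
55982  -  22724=33258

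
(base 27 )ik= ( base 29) HD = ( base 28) I2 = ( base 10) 506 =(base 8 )772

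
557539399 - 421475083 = 136064316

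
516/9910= 258/4955=0.05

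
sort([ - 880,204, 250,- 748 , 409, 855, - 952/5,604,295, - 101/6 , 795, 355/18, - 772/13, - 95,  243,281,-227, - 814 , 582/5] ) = [ - 880, - 814, - 748, - 227, - 952/5 , - 95, - 772/13, - 101/6, 355/18,582/5,204,243,250, 281 , 295, 409 , 604,795, 855 ]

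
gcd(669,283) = 1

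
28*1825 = 51100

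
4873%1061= 629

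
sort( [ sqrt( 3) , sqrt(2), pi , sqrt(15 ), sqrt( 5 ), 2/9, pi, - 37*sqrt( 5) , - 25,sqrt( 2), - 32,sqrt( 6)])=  [ - 37*sqrt( 5 ), - 32, - 25,2/9, sqrt( 2),sqrt(2),sqrt (3), sqrt( 5), sqrt (6),pi,pi,sqrt( 15)]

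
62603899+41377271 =103981170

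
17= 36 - 19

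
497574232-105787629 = 391786603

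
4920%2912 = 2008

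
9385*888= 8333880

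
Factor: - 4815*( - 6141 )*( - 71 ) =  - 3^3*5^1*23^1*71^1*89^1*107^1 = -  2099392965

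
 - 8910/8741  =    -  2+8572/8741 = - 1.02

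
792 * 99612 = 78892704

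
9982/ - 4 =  - 4991/2 = - 2495.50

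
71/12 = 5 + 11/12  =  5.92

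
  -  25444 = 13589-39033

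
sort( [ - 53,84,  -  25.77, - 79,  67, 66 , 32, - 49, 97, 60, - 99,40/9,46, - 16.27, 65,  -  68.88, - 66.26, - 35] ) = [ - 99, -79, - 68.88 , - 66.26, - 53,  -  49,-35, - 25.77, - 16.27,40/9 , 32,46, 60, 65,66, 67 , 84,  97]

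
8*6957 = 55656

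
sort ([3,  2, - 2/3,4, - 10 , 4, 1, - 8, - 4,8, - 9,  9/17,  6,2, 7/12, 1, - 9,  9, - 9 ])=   [ - 10, -9 , - 9,-9, - 8 , - 4, - 2/3,9/17, 7/12,1, 1, 2 , 2 , 3,4,4,6, 8,9] 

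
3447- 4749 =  - 1302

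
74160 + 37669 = 111829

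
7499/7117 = 1+382/7117 = 1.05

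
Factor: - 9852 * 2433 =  - 23969916 = - 2^2*3^2*811^1*821^1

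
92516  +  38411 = 130927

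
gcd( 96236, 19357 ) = 1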